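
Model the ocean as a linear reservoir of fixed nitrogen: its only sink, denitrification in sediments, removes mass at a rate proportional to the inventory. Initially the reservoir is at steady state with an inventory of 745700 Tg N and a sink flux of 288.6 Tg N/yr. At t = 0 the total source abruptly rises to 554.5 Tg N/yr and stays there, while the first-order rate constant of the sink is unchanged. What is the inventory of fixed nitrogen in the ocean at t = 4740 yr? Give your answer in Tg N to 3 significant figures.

The sink rate constant is k = F₀/M₀ = 288.6/745700 = 0.0003870 yr⁻¹.
Solving dM/dt = F₁ − kM with M(0) = M₀ gives M(t) = F₁/k + (M₀ − F₁/k)·e^(−kt).
F₁/k = 554.5/0.0003870 = 1.4327×10^6 Tg N; kt = 0.0003870 × 4740 = 1.834, e^(−kt) = 0.1597.
M(4740) = 1.4327×10^6 + (745700 − 1.4327×10^6) × 0.1597 = 1.4327×10^6 − 109700 = 1.3230×10^6 Tg N.

1.32×10^6 Tg N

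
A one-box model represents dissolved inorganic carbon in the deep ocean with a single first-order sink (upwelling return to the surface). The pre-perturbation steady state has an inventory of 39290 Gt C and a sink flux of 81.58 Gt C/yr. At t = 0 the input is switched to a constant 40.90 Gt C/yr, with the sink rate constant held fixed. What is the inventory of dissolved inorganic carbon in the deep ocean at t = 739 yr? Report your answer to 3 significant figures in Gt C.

23900 Gt C

Residence time τ = M₀/F₀ = 481.6 yr. The eventual steady state is M_∞ = M₀·(F₁/F₀) = 39290 × 40.90/81.58 = 19698 Gt C.
The anomaly ΔM(t) = M(t) − M_∞ decays as ΔM₀·e^(−t/τ) with ΔM₀ = 39290 − 19698 = 19590 Gt C.
At t = 739 yr, e^(−t/τ) = e^(−1.534) = 0.2156, so ΔM = 4224 Gt C and M = 19698 + 4224 = 23922 Gt C.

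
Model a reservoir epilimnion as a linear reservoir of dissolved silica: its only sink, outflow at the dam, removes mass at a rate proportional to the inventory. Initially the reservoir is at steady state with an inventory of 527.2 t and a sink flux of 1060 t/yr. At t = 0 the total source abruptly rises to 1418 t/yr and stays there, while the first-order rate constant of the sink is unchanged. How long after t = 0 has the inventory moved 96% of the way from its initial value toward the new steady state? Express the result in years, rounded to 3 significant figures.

τ = M₀/F₀ = 527.2/1060 = 0.4974 yr.
The remaining gap fraction is e^(−t/τ); 96% covered ⇒ e^(−t/τ) = 0.0400.
t = −τ ln(0.0400) = 0.4974 × 3.219 = 1.601 yr.

1.60 yr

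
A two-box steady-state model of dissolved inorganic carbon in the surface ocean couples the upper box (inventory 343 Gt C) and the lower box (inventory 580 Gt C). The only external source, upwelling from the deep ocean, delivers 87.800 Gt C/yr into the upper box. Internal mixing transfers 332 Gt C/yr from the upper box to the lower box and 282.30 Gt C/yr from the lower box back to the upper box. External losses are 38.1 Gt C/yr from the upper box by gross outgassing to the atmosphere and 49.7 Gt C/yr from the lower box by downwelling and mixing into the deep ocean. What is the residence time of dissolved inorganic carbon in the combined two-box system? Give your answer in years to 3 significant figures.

Treat the two boxes together as one reservoir: the mixing fluxes between them are internal recycling, so τ = ΣM / Σ(external losses).
M_total = 343 + 580 = 923.00 Gt C.
ΣF_external_out = 38.1 + 49.7 = 87.800 Gt C/yr.
τ = M_total / ΣF_ext = 923.00 / 87.800 = 10.51 yr.

10.5 yr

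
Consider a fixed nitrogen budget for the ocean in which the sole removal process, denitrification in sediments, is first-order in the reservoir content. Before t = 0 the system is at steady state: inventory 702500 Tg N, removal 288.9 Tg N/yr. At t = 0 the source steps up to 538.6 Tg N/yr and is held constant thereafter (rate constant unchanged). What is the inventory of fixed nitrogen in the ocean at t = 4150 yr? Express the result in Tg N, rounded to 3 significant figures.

1.20×10^6 Tg N

Residence time τ = M₀/F₀ = 2432 yr. The eventual steady state is M_∞ = M₀·(F₁/F₀) = 702500 × 538.6/288.9 = 1.3097×10^6 Tg N.
The anomaly ΔM(t) = M(t) − M_∞ decays as ΔM₀·e^(−t/τ) with ΔM₀ = 702500 − 1.3097×10^6 = −607200 Tg N.
At t = 4150 yr, e^(−t/τ) = e^(−1.707) = 0.1815, so ΔM = −110200 Tg N and M = 1.3097×10^6 − 110200 = 1.1995×10^6 Tg N.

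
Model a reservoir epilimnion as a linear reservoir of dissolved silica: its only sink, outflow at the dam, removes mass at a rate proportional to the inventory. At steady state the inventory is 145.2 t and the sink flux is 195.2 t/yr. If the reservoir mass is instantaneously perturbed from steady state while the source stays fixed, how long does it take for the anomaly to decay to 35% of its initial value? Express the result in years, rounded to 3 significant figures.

0.781 yr

For a linear reservoir the anomaly decays as exp(−t/τ) with τ = M/F = 145.2/195.2 = 0.7439 yr.
exp(−t/τ) = 0.35 ⇒ t = −τ ln(0.35) = 0.7439 × 1.050 = 0.7809 yr.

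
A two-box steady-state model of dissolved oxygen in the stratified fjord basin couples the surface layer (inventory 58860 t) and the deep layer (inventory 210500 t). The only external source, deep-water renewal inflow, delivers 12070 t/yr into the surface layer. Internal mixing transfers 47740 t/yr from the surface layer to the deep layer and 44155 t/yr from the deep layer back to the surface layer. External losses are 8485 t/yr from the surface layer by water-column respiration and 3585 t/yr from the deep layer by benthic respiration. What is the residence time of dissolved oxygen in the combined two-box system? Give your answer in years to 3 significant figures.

Residence time in the combined system uses the total inventory and the total *external* removal — internal exchanges between the two boxes cancel.
M_total = 58860 + 210500 = 269360 t.
ΣF_external_out = 8485 + 3585 = 12070 t/yr.
τ = M_total / ΣF_ext = 269360 / 12070 = 22.32 yr.

22.3 yr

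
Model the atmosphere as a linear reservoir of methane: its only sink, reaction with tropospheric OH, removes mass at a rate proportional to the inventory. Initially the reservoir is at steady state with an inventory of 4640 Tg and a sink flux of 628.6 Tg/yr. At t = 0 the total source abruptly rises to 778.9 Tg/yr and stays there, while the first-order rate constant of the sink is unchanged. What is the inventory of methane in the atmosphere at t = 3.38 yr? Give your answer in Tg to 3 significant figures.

5050 Tg

Residence time τ = M₀/F₀ = 7.381 yr. The eventual steady state is M_∞ = M₀·(F₁/F₀) = 4640 × 778.9/628.6 = 5749.4 Tg.
The anomaly ΔM(t) = M(t) − M_∞ decays as ΔM₀·e^(−t/τ) with ΔM₀ = 4640 − 5749.4 = −1109 Tg.
At t = 3.38 yr, e^(−t/τ) = e^(−0.4579) = 0.6326, so ΔM = −701.8 Tg and M = 5749.4 − 701.8 = 5047.6 Tg.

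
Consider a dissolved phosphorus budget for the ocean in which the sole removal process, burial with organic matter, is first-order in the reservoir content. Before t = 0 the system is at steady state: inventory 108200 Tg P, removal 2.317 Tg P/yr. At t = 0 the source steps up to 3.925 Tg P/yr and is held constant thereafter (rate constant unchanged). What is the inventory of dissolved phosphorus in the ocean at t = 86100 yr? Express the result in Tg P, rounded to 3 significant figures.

171000 Tg P

The sink rate constant is k = F₀/M₀ = 2.317/108200 = 2.141×10^-5 yr⁻¹.
Solving dM/dt = F₁ − kM with M(0) = M₀ gives M(t) = F₁/k + (M₀ − F₁/k)·e^(−kt).
F₁/k = 3.925/2.141×10^-5 = 183290 Tg P; kt = 2.141×10^-5 × 86100 = 1.844, e^(−kt) = 0.1582.
M(86100) = 183290 + (108200 − 183290) × 0.1582 = 183290 − 11880 = 171410 Tg P.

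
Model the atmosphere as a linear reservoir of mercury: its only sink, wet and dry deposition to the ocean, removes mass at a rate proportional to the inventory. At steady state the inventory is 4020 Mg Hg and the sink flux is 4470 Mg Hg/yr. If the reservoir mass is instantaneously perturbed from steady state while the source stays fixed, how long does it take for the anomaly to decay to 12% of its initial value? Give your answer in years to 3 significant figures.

For a linear reservoir the anomaly decays as exp(−t/τ) with τ = M/F = 4020/4470 = 0.8993 yr.
exp(−t/τ) = 0.12 ⇒ t = −τ ln(0.12) = 0.8993 × 2.120 = 1.907 yr.

1.91 yr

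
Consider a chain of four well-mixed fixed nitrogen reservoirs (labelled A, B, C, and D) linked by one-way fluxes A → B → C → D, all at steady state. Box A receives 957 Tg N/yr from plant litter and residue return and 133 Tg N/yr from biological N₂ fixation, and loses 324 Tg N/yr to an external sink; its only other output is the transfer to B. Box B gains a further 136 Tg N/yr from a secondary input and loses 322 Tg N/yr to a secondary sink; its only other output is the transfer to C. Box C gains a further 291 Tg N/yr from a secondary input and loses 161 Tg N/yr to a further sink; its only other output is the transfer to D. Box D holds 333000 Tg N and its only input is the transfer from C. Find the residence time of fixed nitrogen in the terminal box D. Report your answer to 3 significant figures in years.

469 yr

Box A: F(A→B) = (957 + 133) − 324 = 766.00 Tg N/yr.
Box B: F(B→C) = (766.00 + 136) − 322 = 580.00 Tg N/yr.
Box C: F(C→D) = (580.00 + 291) − 161 = 710.00 Tg N/yr.
Box D throughput = its input = 710.00 Tg N/yr; τ = 333000 / 710.00 = 469.0 yr.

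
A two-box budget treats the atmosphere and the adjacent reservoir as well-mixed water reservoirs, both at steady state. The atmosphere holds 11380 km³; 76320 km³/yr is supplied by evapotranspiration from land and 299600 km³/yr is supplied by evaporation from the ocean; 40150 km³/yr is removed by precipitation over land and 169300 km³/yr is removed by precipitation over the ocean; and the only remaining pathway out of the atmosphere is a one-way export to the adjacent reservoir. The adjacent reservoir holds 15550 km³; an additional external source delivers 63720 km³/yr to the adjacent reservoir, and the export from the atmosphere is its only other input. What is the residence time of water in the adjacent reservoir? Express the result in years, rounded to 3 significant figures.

Balance the atmosphere: ΣF_in = 76320 + 299600 = 375920 km³/yr.
Export to the adjacent reservoir = ΣF_in − (40150 + 169300) = 166470 km³/yr.
Total input to the adjacent reservoir = 166470 + 63720 = 230190 km³/yr; at steady state this equals its total output.
τ = M / F = 15550 / 230190 = 0.06755 yr.

0.0676 yr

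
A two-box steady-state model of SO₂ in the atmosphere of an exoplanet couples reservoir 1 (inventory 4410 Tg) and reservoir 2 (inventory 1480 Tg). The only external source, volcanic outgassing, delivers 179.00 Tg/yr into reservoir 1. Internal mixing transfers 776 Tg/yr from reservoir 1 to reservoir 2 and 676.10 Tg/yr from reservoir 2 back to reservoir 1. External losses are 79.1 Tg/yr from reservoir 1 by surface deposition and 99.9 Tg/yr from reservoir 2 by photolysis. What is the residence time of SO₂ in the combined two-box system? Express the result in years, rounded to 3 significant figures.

For the system as a whole, the A↔B exchange is internal and contributes nothing to the throughput; only the external sinks remove mass.
M_total = 4410 + 1480 = 5890.0 Tg.
ΣF_external_out = 79.1 + 99.9 = 179.00 Tg/yr.
τ = M_total / ΣF_ext = 5890.0 / 179.00 = 32.91 yr.

32.9 yr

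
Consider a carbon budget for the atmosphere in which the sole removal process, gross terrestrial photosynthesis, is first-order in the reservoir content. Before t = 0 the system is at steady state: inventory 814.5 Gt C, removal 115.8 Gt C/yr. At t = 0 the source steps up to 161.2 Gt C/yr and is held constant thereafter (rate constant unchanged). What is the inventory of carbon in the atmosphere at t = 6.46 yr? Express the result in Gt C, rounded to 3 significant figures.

The sink rate constant is k = F₀/M₀ = 115.8/814.5 = 0.1422 yr⁻¹.
Solving dM/dt = F₁ − kM with M(0) = M₀ gives M(t) = F₁/k + (M₀ − F₁/k)·e^(−kt).
F₁/k = 161.2/0.1422 = 1133.8 Gt C; kt = 0.1422 × 6.46 = 0.9184, e^(−kt) = 0.3991.
M(6.46) = 1133.8 + (814.5 − 1133.8) × 0.3991 = 1133.8 − 127.5 = 1006.4 Gt C.

1010 Gt C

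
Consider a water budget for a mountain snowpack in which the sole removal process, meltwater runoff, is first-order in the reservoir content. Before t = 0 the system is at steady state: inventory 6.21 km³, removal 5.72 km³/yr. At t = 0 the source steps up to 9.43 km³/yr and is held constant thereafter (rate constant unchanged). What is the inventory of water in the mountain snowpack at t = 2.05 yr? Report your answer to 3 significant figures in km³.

τ = M₀/F₀ = 6.21/5.72 = 1.086 yr; rate constant k = 1/τ.
New steady state M_∞ = F₁/k = F₁·τ = 9.43 × 1.086 = 10.238 km³.
M(t) = M_∞ + (M₀ − M_∞)·e^(−t/τ); t/τ = 2.05/1.086 = 1.888, so e^(−t/τ) = 0.1513.
M(t) = 10.238 − 4.028 × 0.1513 = 9.6283 km³.

9.63 km³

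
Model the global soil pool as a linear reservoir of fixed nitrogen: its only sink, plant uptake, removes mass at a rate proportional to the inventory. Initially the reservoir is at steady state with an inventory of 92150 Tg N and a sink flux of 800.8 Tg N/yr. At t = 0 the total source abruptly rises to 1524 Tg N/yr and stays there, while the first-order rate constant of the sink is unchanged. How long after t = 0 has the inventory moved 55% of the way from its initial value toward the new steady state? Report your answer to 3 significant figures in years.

91.9 yr

τ = M₀/F₀ = 92150/800.8 = 115.1 yr.
The remaining gap fraction is e^(−t/τ); 55% covered ⇒ e^(−t/τ) = 0.450.
t = −τ ln(0.450) = 115.1 × 0.7985 = 91.89 yr.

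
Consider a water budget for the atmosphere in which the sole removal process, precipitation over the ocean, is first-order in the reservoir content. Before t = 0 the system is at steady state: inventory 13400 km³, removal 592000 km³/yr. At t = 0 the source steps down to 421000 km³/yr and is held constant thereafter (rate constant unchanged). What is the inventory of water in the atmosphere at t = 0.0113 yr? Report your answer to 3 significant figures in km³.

τ = M₀/F₀ = 13400/592000 = 0.02264 yr; rate constant k = 1/τ.
New steady state M_∞ = F₁/k = F₁·τ = 421000 × 0.02264 = 9529.4 km³.
M(t) = M_∞ + (M₀ − M_∞)·e^(−t/τ); t/τ = 0.0113/0.02264 = 0.4992, so e^(−t/τ) = 0.6070.
M(t) = 9529.4 + 3871 × 0.6070 = 11879 km³.

11900 km³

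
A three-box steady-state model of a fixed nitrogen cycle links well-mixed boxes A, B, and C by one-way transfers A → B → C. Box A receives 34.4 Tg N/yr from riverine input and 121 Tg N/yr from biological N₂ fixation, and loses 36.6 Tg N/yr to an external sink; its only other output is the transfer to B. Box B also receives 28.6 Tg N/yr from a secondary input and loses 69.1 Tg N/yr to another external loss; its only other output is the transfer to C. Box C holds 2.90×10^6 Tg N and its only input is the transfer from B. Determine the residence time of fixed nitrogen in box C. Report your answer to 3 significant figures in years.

37000 yr

Box A: F(A→B) = (34.4 + 121) − 36.6 = 118.80 Tg N/yr.
Box B: F(B→C) = (118.80 + 28.6) − 69.1 = 78.300 Tg N/yr.
Box C throughput = its input = 78.300 Tg N/yr; τ = 2.90×10^6 / 78.300 = 37040 yr.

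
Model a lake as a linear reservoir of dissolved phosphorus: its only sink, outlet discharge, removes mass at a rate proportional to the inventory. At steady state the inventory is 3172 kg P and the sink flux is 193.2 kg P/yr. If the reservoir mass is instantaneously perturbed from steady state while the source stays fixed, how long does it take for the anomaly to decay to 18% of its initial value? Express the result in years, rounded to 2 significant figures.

28 yr

For a linear reservoir the anomaly decays as exp(−t/τ) with τ = M/F = 3172/193.2 = 16.42 yr.
exp(−t/τ) = 0.18 ⇒ t = −τ ln(0.18) = 16.42 × 1.715 = 28.15 yr.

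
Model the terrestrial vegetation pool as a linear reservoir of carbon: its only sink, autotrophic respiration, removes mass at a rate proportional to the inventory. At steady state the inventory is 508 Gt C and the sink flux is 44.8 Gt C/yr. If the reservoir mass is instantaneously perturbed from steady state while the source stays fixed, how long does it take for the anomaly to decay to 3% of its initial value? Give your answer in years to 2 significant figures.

For a linear reservoir the anomaly decays as exp(−t/τ) with τ = M/F = 508/44.8 = 11.34 yr.
exp(−t/τ) = 0.03 ⇒ t = −τ ln(0.03) = 11.34 × 3.507 = 39.76 yr.

40 yr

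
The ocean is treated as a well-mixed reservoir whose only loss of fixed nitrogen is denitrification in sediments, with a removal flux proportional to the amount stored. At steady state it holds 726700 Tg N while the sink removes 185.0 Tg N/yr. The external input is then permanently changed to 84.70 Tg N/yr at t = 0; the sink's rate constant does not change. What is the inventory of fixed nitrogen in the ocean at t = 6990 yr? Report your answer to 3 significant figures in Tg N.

Residence time τ = M₀/F₀ = 3928 yr. The eventual steady state is M_∞ = M₀·(F₁/F₀) = 726700 × 84.70/185.0 = 332710 Tg N.
The anomaly ΔM(t) = M(t) − M_∞ decays as ΔM₀·e^(−t/τ) with ΔM₀ = 726700 − 332710 = 394000 Tg N.
At t = 6990 yr, e^(−t/τ) = e^(−1.779) = 0.1687, so ΔM = 66480 Tg N and M = 332710 + 66480 = 399190 Tg N.

399000 Tg N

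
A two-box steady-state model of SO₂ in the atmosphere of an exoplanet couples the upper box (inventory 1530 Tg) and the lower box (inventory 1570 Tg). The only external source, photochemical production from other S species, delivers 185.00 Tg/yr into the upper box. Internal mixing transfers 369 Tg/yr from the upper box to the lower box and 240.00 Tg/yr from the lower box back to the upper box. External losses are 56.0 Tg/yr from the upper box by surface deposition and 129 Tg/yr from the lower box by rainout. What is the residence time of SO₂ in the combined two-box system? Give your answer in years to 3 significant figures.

16.8 yr

Residence time in the combined system uses the total inventory and the total *external* removal — internal exchanges between the two boxes cancel.
M_total = 1530 + 1570 = 3100.0 Tg.
ΣF_external_out = 56.0 + 129 = 185.00 Tg/yr.
τ = M_total / ΣF_ext = 3100.0 / 185.00 = 16.76 yr.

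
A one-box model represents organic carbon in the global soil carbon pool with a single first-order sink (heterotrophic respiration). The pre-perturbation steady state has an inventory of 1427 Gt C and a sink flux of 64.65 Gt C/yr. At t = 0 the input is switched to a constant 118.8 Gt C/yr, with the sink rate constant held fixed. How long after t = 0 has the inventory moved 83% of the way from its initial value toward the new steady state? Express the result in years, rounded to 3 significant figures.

39.1 yr

τ = M₀/F₀ = 1427/64.65 = 22.07 yr.
The remaining gap fraction is e^(−t/τ); 83% covered ⇒ e^(−t/τ) = 0.170.
t = −τ ln(0.170) = 22.07 × 1.772 = 39.11 yr.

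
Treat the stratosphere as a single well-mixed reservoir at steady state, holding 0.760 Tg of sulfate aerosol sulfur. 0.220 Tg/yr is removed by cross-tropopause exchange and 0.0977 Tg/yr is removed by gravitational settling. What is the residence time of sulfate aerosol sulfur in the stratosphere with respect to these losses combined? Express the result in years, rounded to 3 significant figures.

Total removal = 0.2200 + 0.09770 = 0.31770 Tg/yr.
τ = M / ΣF_out = 0.760 / 0.31770 = 2.392 yr.

2.39 yr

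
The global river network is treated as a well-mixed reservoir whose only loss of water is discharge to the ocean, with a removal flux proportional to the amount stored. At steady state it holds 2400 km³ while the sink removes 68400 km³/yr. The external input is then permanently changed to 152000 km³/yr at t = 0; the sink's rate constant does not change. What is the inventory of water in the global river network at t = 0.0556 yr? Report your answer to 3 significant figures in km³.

Residence time τ = M₀/F₀ = 0.03509 yr. The eventual steady state is M_∞ = M₀·(F₁/F₀) = 2400 × 152000/68400 = 5333.3 km³.
The anomaly ΔM(t) = M(t) − M_∞ decays as ΔM₀·e^(−t/τ) with ΔM₀ = 2400 − 5333.3 = −2933 km³.
At t = 0.0556 yr, e^(−t/τ) = e^(−1.585) = 0.2050, so ΔM = −601.4 km³ and M = 5333.3 − 601.4 = 4731.9 km³.

4730 km³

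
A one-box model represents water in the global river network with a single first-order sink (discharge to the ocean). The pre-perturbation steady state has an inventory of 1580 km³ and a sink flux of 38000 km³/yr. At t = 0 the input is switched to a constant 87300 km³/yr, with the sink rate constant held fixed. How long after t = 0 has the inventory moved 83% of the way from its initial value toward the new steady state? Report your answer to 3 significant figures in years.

τ = M₀/F₀ = 1580/38000 = 0.04158 yr.
The remaining gap fraction is e^(−t/τ); 83% covered ⇒ e^(−t/τ) = 0.170.
t = −τ ln(0.170) = 0.04158 × 1.772 = 0.07368 yr.

0.0737 yr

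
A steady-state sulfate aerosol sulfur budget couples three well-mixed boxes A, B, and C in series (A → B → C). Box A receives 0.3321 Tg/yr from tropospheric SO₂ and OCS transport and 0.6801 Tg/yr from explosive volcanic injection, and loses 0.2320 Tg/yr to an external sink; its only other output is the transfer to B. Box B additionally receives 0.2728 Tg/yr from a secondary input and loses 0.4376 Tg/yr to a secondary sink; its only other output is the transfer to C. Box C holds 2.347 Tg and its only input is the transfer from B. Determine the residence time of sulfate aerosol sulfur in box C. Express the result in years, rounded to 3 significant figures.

Box A: F(A→B) = (0.3321 + 0.6801) − 0.2320 = 0.78020 Tg/yr.
Box B: F(B→C) = (0.78020 + 0.2728) − 0.4376 = 0.61540 Tg/yr.
Box C throughput = its input = 0.61540 Tg/yr; τ = 2.347 / 0.61540 = 3.814 yr.

3.81 yr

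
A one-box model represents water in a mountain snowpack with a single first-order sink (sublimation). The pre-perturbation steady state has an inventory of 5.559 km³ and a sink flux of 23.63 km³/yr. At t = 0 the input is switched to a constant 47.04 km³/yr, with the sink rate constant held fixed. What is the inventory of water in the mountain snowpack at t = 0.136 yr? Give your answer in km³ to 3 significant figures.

Residence time τ = M₀/F₀ = 0.2353 yr. The eventual steady state is M_∞ = M₀·(F₁/F₀) = 5.559 × 47.04/23.63 = 11.066 km³.
The anomaly ΔM(t) = M(t) − M_∞ decays as ΔM₀·e^(−t/τ) with ΔM₀ = 5.559 − 11.066 = −5.507 km³.
At t = 0.136 yr, e^(−t/τ) = e^(−0.5781) = 0.5610, so ΔM = −3.089 km³ and M = 11.066 − 3.089 = 7.9769 km³.

7.98 km³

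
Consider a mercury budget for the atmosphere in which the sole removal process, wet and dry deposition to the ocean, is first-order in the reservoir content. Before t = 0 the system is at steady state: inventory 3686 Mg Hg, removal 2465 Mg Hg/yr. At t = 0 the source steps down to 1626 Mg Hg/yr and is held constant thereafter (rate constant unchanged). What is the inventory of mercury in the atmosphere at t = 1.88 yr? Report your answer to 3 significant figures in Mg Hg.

2790 Mg Hg

τ = M₀/F₀ = 3686/2465 = 1.495 yr; rate constant k = 1/τ.
New steady state M_∞ = F₁/k = F₁·τ = 1626 × 1.495 = 2431.4 Mg Hg.
M(t) = M_∞ + (M₀ − M_∞)·e^(−t/τ); t/τ = 1.88/1.495 = 1.257, so e^(−t/τ) = 0.2844.
M(t) = 2431.4 + 1255 × 0.2844 = 2788.3 Mg Hg.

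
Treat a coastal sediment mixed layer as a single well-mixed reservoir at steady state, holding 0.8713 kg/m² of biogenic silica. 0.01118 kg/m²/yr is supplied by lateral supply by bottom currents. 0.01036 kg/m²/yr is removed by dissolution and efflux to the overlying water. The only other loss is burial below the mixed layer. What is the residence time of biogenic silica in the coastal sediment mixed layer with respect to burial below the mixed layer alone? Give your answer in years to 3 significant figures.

At steady state ΣF_in = ΣF_out.
ΣF_in = 0.011180 kg/m²/yr.
Burial below the mixed layer flux = ΣF_in − (0.01036) = 0.011180 − 0.01036 = 0.0008200 kg/m²/yr.
τ = M / F = 0.8713 / 0.0008200 = 1063 yr.

1060 yr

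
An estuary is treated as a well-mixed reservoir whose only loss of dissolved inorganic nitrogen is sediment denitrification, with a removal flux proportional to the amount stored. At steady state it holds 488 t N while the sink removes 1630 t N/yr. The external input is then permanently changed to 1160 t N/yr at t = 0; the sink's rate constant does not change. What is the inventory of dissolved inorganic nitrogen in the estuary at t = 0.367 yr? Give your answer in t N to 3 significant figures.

389 t N

τ = M₀/F₀ = 488/1630 = 0.2994 yr; rate constant k = 1/τ.
New steady state M_∞ = F₁/k = F₁·τ = 1160 × 0.2994 = 347.29 t N.
M(t) = M_∞ + (M₀ − M_∞)·e^(−t/τ); t/τ = 0.367/0.2994 = 1.226, so e^(−t/τ) = 0.2935.
M(t) = 347.29 + 140.7 × 0.2935 = 388.59 t N.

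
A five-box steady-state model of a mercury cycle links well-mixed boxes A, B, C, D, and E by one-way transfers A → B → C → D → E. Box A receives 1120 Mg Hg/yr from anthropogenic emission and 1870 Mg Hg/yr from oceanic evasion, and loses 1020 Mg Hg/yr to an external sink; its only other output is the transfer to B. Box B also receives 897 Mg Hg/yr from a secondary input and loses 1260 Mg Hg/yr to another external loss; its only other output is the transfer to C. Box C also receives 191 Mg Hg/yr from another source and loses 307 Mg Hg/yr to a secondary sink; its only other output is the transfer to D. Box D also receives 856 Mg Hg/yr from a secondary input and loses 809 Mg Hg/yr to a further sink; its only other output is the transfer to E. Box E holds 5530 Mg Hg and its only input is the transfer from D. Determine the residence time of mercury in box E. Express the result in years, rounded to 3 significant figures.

Box A: F(A→B) = (1120 + 1870) − 1020 = 1970.0 Mg Hg/yr.
Box B: F(B→C) = (1970.0 + 897) − 1260 = 1607.0 Mg Hg/yr.
Box C: F(C→D) = (1607.0 + 191) − 307 = 1491.0 Mg Hg/yr.
Box D: F(D→E) = (1491.0 + 856) − 809 = 1538.0 Mg Hg/yr.
Box E throughput = its input = 1538.0 Mg Hg/yr; τ = 5530 / 1538.0 = 3.596 yr.

3.60 yr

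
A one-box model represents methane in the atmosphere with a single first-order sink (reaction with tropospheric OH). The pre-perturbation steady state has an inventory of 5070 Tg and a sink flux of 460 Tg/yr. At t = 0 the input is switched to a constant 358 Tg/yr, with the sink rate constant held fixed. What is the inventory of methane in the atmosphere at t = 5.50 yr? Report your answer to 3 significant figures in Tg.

4630 Tg

Residence time τ = M₀/F₀ = 11.02 yr. The eventual steady state is M_∞ = M₀·(F₁/F₀) = 5070 × 358/460 = 3945.8 Tg.
The anomaly ΔM(t) = M(t) − M_∞ decays as ΔM₀·e^(−t/τ) with ΔM₀ = 5070 − 3945.8 = 1124 Tg.
At t = 5.50 yr, e^(−t/τ) = e^(−0.4990) = 0.6071, so ΔM = 682.5 Tg and M = 3945.8 + 682.5 = 4628.3 Tg.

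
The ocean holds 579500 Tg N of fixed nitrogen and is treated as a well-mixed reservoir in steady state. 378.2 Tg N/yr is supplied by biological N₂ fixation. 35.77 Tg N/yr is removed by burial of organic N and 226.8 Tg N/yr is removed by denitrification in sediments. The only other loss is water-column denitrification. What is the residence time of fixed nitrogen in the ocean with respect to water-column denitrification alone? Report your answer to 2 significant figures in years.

At steady state ΣF_in = ΣF_out.
ΣF_in = 378.20 Tg N/yr.
Water-column denitrification flux = ΣF_in − (35.77 + 226.8) = 378.20 − 262.6 = 115.6 Tg N/yr.
τ = M / F = 579500 / 115.6 = 5012 yr.

5000 yr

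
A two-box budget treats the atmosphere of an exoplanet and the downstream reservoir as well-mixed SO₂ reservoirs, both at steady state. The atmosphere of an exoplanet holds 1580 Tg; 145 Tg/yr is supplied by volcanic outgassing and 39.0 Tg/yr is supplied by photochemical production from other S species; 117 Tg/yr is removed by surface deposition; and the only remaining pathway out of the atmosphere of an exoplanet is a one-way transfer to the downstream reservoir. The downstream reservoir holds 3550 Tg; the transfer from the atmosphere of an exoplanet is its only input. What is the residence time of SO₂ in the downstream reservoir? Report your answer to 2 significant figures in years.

53 yr

Balance the atmosphere of an exoplanet: ΣF_in = 145 + 39.0 = 184.00 Tg/yr.
Transfer to the downstream reservoir = ΣF_in − (117) = 67.000 Tg/yr.
At steady state the output of the downstream reservoir equals its input, 67.000 Tg/yr.
τ = M / F = 3550 / 67.000 = 52.99 yr.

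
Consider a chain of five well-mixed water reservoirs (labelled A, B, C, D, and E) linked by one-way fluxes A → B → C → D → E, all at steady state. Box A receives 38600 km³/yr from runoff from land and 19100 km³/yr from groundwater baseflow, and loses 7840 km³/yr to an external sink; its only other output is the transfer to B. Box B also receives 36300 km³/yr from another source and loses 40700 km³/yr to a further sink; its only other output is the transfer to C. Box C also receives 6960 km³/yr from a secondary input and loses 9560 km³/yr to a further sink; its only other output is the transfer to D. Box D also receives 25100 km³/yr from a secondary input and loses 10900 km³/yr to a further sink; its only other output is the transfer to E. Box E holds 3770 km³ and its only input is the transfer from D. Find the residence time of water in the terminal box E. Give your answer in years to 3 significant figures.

Box A: F(A→B) = (38600 + 19100) − 7840 = 49860 km³/yr.
Box B: F(B→C) = (49860 + 36300) − 40700 = 45460 km³/yr.
Box C: F(C→D) = (45460 + 6960) − 9560 = 42860 km³/yr.
Box D: F(D→E) = (42860 + 25100) − 10900 = 57060 km³/yr.
Box E throughput = its input = 57060 km³/yr; τ = 3770 / 57060 = 0.06607 yr.

0.0661 yr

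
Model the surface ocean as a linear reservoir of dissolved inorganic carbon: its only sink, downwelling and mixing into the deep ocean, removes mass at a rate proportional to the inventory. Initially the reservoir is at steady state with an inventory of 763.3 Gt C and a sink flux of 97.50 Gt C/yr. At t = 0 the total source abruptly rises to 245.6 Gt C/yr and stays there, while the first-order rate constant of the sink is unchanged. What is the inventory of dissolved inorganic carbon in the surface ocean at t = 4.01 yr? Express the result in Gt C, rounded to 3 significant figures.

The sink rate constant is k = F₀/M₀ = 97.50/763.3 = 0.1277 yr⁻¹.
Solving dM/dt = F₁ − kM with M(0) = M₀ gives M(t) = F₁/k + (M₀ − F₁/k)·e^(−kt).
F₁/k = 245.6/0.1277 = 1922.7 Gt C; kt = 0.1277 × 4.01 = 0.5122, e^(−kt) = 0.5992.
M(4.01) = 1922.7 + (763.3 − 1922.7) × 0.5992 = 1922.7 − 694.7 = 1228.0 Gt C.

1230 Gt C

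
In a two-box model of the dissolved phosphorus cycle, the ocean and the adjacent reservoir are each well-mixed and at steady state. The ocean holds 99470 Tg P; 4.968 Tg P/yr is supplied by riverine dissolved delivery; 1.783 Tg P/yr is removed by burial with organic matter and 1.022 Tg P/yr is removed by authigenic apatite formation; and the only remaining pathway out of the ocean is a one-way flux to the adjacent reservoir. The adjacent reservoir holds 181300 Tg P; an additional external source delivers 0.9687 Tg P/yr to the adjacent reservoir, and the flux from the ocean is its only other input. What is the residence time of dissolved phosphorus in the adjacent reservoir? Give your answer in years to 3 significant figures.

Balance the ocean: ΣF_in = 4.9680 Tg P/yr.
Flux to the adjacent reservoir = ΣF_in − (1.783 + 1.022) = 2.1630 Tg P/yr.
Total input to the adjacent reservoir = 2.1630 + 0.9687 = 3.1317 Tg P/yr; at steady state this equals its total output.
τ = M / F = 181300 / 3.1317 = 57890 yr.

57900 yr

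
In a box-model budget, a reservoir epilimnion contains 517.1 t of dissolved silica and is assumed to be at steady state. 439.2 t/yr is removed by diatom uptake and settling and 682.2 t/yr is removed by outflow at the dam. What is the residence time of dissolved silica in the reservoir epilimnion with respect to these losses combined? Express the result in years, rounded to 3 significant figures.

0.461 yr

Total removal = 439.2 + 682.2 = 1121.4 t/yr.
τ = M / ΣF_out = 517.1 / 1121.4 = 0.4611 yr.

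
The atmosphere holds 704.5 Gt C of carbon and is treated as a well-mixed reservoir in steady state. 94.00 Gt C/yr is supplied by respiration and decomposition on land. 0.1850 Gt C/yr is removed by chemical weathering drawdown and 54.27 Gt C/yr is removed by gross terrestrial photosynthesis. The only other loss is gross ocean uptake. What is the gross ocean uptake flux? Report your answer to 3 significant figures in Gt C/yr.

39.5 Gt C/yr

At steady state ΣF_in = ΣF_out.
ΣF_in = 94.000 Gt C/yr.
Gross ocean uptake flux = ΣF_in − (0.1850 + 54.27) = 94.000 − 54.46 = 39.54 Gt C/yr.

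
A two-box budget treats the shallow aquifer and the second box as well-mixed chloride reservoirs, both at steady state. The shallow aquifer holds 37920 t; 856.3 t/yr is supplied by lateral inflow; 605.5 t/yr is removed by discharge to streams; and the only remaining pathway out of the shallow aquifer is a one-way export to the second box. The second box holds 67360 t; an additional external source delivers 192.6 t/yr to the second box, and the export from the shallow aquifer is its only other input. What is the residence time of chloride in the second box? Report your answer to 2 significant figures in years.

Balance the shallow aquifer: ΣF_in = 856.30 t/yr.
Export to the second box = ΣF_in − (605.5) = 250.80 t/yr.
Total input to the second box = 250.80 + 192.6 = 443.40 t/yr; at steady state this equals its total output.
τ = M / F = 67360 / 443.40 = 151.9 yr.

150 yr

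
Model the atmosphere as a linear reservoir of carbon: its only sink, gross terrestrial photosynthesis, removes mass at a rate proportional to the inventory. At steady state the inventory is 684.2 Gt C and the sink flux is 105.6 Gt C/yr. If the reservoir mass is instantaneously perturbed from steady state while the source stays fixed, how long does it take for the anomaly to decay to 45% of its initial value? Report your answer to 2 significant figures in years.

For a linear reservoir the anomaly decays as exp(−t/τ) with τ = M/F = 684.2/105.6 = 6.479 yr.
exp(−t/τ) = 0.45 ⇒ t = −τ ln(0.45) = 6.479 × 0.7985 = 5.174 yr.

5.2 yr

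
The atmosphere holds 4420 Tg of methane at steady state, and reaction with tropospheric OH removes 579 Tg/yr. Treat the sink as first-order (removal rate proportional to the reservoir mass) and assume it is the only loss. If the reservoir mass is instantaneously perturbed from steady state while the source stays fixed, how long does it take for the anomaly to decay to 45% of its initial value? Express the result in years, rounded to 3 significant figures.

6.10 yr

For a linear reservoir the anomaly decays as exp(−t/τ) with τ = M/F = 4420/579 = 7.634 yr.
exp(−t/τ) = 0.45 ⇒ t = −τ ln(0.45) = 7.634 × 0.7985 = 6.096 yr.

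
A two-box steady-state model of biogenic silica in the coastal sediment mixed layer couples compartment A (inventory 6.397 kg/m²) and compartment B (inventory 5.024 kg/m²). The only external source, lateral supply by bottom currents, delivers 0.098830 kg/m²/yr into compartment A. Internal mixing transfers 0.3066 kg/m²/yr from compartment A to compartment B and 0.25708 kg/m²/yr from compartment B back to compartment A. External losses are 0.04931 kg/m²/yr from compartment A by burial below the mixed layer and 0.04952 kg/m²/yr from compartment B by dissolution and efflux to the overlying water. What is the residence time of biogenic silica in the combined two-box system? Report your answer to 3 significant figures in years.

Residence time in the combined system uses the total inventory and the total *external* removal — internal exchanges between the two boxes cancel.
M_total = 6.397 + 5.024 = 11.421 kg/m².
ΣF_external_out = 0.04931 + 0.04952 = 0.098830 kg/m²/yr.
τ = M_total / ΣF_ext = 11.421 / 0.098830 = 115.6 yr.

116 yr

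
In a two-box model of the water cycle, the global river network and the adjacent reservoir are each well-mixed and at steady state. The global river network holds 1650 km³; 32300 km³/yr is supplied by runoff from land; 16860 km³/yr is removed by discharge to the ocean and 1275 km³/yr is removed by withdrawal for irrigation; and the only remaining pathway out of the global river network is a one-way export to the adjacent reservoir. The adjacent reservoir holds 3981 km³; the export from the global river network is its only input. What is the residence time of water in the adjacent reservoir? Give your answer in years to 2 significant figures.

0.28 yr

Balance the global river network: ΣF_in = 32300 km³/yr.
Export to the adjacent reservoir = ΣF_in − (16860 + 1275) = 14165 km³/yr.
At steady state the output of the adjacent reservoir equals its input, 14165 km³/yr.
τ = M / F = 3981 / 14165 = 0.2810 yr.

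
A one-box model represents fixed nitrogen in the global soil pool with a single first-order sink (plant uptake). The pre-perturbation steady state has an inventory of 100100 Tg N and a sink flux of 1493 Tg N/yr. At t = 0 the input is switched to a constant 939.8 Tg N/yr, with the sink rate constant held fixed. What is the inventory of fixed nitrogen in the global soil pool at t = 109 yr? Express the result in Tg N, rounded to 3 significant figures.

τ = M₀/F₀ = 100100/1493 = 67.05 yr; rate constant k = 1/τ.
New steady state M_∞ = F₁/k = F₁·τ = 939.8 × 67.05 = 63010 Tg N.
M(t) = M_∞ + (M₀ − M_∞)·e^(−t/τ); t/τ = 109/67.05 = 1.626, so e^(−t/τ) = 0.1968.
M(t) = 63010 + 37090 × 0.1968 = 70308 Tg N.

70300 Tg N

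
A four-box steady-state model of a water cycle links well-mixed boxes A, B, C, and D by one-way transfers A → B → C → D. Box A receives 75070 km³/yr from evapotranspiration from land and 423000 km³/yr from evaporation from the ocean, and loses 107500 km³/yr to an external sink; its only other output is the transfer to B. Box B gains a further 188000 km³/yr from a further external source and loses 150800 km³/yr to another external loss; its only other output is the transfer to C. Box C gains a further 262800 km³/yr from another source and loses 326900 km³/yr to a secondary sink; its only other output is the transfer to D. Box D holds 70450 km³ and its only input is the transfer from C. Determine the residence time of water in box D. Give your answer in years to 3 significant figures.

0.194 yr

Box A: F(A→B) = (75070 + 423000) − 107500 = 390570 km³/yr.
Box B: F(B→C) = (390570 + 188000) − 150800 = 427770 km³/yr.
Box C: F(C→D) = (427770 + 262800) − 326900 = 363670 km³/yr.
Box D throughput = its input = 363670 km³/yr; τ = 70450 / 363670 = 0.1937 yr.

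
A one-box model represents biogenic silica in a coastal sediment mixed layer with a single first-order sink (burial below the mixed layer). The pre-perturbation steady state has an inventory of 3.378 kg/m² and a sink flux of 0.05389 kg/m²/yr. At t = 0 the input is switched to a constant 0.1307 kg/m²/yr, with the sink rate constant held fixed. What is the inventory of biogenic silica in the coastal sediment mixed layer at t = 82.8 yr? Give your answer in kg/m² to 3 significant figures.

6.91 kg/m²

τ = M₀/F₀ = 3.378/0.05389 = 62.68 yr; rate constant k = 1/τ.
New steady state M_∞ = F₁/k = F₁·τ = 0.1307 × 62.68 = 8.1927 kg/m².
M(t) = M_∞ + (M₀ − M_∞)·e^(−t/τ); t/τ = 82.8/62.68 = 1.321, so e^(−t/τ) = 0.2669.
M(t) = 8.1927 − 4.815 × 0.2669 = 6.9077 kg/m².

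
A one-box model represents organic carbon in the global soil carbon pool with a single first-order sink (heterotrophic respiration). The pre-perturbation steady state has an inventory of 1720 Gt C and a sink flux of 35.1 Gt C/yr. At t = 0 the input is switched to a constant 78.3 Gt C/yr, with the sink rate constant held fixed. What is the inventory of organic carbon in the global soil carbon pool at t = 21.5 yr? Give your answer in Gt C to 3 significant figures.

The sink rate constant is k = F₀/M₀ = 35.1/1720 = 0.02041 yr⁻¹.
Solving dM/dt = F₁ − kM with M(0) = M₀ gives M(t) = F₁/k + (M₀ − F₁/k)·e^(−kt).
F₁/k = 78.3/0.02041 = 3836.9 Gt C; kt = 0.02041 × 21.5 = 0.4387, e^(−kt) = 0.6448.
M(21.5) = 3836.9 + (1720 − 3836.9) × 0.6448 = 3836.9 − 1365 = 2471.8 Gt C.

2470 Gt C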